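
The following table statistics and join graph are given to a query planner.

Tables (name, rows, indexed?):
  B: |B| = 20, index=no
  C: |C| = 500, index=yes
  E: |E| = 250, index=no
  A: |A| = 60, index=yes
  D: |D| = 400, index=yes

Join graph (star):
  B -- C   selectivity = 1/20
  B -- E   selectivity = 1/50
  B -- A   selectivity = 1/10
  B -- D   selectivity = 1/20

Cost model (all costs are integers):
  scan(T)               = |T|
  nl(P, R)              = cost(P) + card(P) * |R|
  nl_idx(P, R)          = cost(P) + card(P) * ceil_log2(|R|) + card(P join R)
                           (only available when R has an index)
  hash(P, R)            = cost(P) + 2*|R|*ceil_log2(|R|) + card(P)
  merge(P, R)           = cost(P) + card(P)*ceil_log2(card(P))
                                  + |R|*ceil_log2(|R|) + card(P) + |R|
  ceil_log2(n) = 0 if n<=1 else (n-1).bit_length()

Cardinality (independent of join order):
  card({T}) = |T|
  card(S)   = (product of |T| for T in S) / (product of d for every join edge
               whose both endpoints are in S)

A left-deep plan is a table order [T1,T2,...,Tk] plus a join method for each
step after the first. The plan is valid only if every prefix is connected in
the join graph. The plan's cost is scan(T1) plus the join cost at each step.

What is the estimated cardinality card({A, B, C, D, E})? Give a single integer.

Tables in S: A(60), B(20), C(500), D(400), E(250)
Edges inside S: B-C(d=20), B-E(d=50), B-A(d=10), B-D(d=20)
numerator = 60 * 20 * 500 * 400 * 250 = 60000000000
denominator = 20 * 50 * 10 * 20 = 200000
card(S) = 60000000000 / 200000 = 300000

300000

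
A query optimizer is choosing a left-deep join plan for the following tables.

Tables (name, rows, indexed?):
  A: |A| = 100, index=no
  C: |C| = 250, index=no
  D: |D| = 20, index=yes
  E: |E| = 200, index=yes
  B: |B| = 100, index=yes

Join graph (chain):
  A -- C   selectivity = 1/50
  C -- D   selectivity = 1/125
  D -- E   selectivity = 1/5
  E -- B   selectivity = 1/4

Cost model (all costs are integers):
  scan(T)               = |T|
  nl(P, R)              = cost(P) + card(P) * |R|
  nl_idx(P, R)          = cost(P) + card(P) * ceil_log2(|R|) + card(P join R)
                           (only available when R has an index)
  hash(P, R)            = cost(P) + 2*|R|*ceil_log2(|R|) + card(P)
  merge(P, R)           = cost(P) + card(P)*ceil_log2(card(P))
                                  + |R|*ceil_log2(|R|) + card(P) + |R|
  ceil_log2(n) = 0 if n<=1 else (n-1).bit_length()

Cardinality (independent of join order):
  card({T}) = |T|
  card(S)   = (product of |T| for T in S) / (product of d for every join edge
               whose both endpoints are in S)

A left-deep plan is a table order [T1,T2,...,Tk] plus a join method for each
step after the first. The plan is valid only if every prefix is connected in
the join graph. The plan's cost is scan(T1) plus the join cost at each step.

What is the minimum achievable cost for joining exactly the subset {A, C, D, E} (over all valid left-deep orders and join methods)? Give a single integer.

4220

Selinger DP over subsets of {A,C,D,E}:
  {A}: scan cost=100, card=100
  {C}: scan cost=250, card=250
  {D}: scan cost=20, card=20
  {E}: scan cost=200, card=200
  {AC}: card=500; try (A,hash)→1900, (C,merge)→3150, (A,merge)→3300, (C,hash)→4200, (C,nl)→25100, (A,nl)→25250; best=1900 via (A,hash)
  {CD}: card=40; try (D,hash)→700, (D,nl_idx)→1540, (C,merge)→2390, (D,merge)→2620, (C,hash)→4040, (C,nl)→5020 …(+1); best=700 via (D,hash)
  {DE}: card=800; try (D,hash)→600, (E,nl_idx)→980, (E,merge)→1940, (D,nl_idx)→2000, (D,merge)→2120, (E,hash)→3240 …(+2); best=600 via (D,hash)
  {ACD}: card=80; try (A,merge)→1780, (A,hash)→2140, (D,hash)→2600, (D,nl_idx)→4480, (A,nl)→4700, (D,merge)→7020 …(+1); best=1780 via (A,merge)
  {CDE}: card=1600; try (E,nl_idx)→2620, (E,merge)→2780, (E,hash)→3940, (C,hash)→5400, (E,nl)→8700, (C,merge)→11650 …(+1); best=2620 via (E,nl_idx)
  {ACDE}: card=3200; try (E,merge)→4220, (E,hash)→5060, (E,nl_idx)→5620, (A,hash)→5620, (E,nl)→17780, (A,merge)→22620 …(+1); best=4220 via (E,merge)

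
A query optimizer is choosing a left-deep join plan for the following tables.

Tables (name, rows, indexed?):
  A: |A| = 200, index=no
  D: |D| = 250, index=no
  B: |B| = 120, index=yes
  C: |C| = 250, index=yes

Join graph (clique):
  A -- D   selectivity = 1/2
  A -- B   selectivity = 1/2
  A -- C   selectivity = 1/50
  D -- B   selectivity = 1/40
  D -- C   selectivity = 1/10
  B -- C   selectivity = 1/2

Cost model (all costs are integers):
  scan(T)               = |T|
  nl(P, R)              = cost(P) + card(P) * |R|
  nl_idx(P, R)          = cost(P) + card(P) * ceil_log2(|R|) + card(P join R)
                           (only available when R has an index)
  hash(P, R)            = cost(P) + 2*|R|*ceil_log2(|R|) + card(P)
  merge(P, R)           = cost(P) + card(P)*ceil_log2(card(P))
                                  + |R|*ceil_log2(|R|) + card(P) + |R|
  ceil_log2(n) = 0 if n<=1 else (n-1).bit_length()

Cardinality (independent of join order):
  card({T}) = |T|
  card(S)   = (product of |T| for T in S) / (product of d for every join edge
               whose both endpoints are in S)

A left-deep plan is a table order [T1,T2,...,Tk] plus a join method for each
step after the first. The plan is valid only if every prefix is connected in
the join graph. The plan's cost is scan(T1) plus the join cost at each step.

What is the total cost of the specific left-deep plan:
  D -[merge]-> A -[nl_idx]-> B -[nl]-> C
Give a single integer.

step 1: scan D: cost=250, card=250
step 2: join A via merge
    card(P join A) = 250*200/(2) = 25000
    cost = 250 + 250*8 + 200*8 + 250 + 200 = 4300
step 3: join B via nl_idx
    card(P join B) = 25000*120/(2*40) = 37500
    cost = 4300 + 25000*7 + 37500 = 216800
step 4: join C via nl
    card(P join C) = 37500*250/(50*10*2) = 9375
    cost = 216800 + 37500*250 = 9591800

9591800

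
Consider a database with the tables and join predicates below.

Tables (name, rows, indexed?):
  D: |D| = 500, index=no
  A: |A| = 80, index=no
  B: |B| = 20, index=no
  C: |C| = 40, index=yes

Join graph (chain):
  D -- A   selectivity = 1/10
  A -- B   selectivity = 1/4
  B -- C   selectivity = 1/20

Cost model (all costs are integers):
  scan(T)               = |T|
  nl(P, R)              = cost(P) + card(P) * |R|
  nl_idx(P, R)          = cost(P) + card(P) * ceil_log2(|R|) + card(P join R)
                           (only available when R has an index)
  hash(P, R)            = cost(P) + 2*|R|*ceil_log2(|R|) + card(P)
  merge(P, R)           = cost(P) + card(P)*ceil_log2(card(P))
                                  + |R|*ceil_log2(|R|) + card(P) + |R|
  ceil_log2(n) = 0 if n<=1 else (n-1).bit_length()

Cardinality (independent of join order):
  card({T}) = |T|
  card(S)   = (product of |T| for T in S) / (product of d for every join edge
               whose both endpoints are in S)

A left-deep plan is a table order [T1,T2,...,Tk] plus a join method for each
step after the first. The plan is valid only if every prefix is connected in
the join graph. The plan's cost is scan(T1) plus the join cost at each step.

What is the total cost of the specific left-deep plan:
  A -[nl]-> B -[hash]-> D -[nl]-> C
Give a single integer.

811080

step 1: scan A: cost=80, card=80
step 2: join B via nl
    card(P join B) = 80*20/(4) = 400
    cost = 80 + 80*20 = 1680
step 3: join D via hash
    card(P join D) = 400*500/(10) = 20000
    cost = 1680 + 2*500*9 + 400 = 11080
step 4: join C via nl
    card(P join C) = 20000*40/(20) = 40000
    cost = 11080 + 20000*40 = 811080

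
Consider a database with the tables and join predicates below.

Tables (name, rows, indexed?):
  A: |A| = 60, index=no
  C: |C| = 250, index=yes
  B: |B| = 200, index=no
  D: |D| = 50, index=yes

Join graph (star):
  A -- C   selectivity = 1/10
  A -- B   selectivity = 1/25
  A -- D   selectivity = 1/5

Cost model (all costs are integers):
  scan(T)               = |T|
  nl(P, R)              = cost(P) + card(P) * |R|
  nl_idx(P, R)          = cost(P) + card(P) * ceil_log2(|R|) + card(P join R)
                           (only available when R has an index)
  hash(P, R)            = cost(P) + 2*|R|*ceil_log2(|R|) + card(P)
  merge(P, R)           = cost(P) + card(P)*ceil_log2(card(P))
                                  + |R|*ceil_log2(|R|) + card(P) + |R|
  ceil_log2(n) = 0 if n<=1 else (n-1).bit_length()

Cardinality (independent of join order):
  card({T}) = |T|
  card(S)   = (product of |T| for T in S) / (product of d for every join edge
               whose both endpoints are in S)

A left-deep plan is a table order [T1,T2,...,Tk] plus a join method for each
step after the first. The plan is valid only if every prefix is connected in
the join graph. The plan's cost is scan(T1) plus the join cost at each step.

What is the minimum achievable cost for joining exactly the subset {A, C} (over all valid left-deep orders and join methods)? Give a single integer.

Selinger DP over subsets of {A,C}:
  {A}: scan cost=60, card=60
  {C}: scan cost=250, card=250
  {AC}: card=1500; try (A,hash)→1220, (C,nl_idx)→2040, (C,merge)→2730, (A,merge)→2920, (C,hash)→4120, (C,nl)→15060 …(+1); best=1220 via (A,hash)

1220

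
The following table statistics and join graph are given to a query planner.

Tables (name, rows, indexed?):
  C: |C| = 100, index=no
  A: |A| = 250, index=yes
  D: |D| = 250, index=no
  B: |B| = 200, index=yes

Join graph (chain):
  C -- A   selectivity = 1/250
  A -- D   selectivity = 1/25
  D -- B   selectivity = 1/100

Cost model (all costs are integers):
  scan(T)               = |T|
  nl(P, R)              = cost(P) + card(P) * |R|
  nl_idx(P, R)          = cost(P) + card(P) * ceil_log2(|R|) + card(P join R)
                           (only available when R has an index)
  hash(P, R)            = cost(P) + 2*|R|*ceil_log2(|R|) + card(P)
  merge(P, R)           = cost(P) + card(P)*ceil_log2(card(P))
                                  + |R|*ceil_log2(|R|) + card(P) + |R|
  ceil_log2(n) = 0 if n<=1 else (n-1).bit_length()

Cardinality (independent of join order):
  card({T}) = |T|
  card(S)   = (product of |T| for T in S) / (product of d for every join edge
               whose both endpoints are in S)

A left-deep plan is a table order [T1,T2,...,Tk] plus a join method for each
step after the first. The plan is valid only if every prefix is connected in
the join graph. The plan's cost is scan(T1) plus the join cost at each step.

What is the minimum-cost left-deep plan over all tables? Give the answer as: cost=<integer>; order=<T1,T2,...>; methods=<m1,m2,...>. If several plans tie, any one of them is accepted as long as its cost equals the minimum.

Selinger DP (subsets sized 1..n):
  {C}: scan cost=100, card=100
  {A}: scan cost=250, card=250
  {D}: scan cost=250, card=250
  {B}: scan cost=200, card=200
  {AC}: card=100; try (A,nl_idx)→1000, (C,hash)→1900, (A,merge)→3150, (C,merge)→3300, (A,hash)→4200, (A,nl)→25100 …(+1); best=1000 via (A,nl_idx)
  {AD}: card=2500; try (D,hash)→4500, (A,hash)→4500, (D,merge)→4750, (A,merge)→4750, (A,nl_idx)→4750, (D,nl)→62750 …(+1); best=4500 via (D,hash)
  {BD}: card=500; try (B,nl_idx)→2750, (B,hash)→3700, (D,merge)→4250, (B,merge)→4300, (D,hash)→4400, (D,nl)→50200 …(+1); best=2750 via (B,nl_idx)
  {ACD}: card=1000; try (D,merge)→4050, (D,hash)→5100, (C,hash)→8400, (D,nl)→26000, (C,merge)→37800, (C,nl)→254500; best=4050 via (D,merge)
  {ABD}: card=5000; try (A,hash)→7250, (A,merge)→10000, (B,hash)→10200, (A,nl_idx)→11750, (B,nl_idx)→29500, (B,merge)→38800 …(+2); best=7250 via (A,hash)
  {ABCD}: card=2000; try (B,hash)→8250, (C,hash)→13650, (B,nl_idx)→14050, (B,merge)→16850, (C,merge)→78050, (B,nl)→204050 …(+1); best=8250 via (B,hash)

cost=8250; order=C,A,D,B; methods=nl_idx,merge,hash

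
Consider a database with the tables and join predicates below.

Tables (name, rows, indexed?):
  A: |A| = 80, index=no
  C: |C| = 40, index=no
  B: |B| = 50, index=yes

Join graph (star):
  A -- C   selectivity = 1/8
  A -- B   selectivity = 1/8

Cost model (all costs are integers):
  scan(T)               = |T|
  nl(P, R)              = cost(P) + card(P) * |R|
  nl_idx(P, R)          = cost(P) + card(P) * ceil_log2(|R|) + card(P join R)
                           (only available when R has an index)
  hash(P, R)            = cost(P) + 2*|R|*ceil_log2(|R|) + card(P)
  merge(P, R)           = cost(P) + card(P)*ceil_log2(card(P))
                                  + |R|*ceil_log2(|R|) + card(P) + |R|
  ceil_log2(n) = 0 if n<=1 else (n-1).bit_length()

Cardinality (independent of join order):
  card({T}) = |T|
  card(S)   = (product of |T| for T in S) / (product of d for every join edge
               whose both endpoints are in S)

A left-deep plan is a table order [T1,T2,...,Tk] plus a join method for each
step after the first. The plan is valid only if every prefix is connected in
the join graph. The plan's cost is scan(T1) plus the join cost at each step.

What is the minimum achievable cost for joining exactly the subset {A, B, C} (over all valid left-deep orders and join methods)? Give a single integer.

1640

Selinger DP over subsets of {A,B,C}:
  {A}: scan cost=80, card=80
  {C}: scan cost=40, card=40
  {B}: scan cost=50, card=50
  {AC}: card=400; try (C,hash)→640, (A,merge)→960, (C,merge)→1000, (A,hash)→1200, (A,nl)→3240, (C,nl)→3280; best=640 via (C,hash)
  {AB}: card=500; try (B,hash)→760, (A,merge)→1040, (B,nl_idx)→1060, (B,merge)→1070, (A,hash)→1220, (A,nl)→4050 …(+1); best=760 via (B,hash)
  {ABC}: card=2500; try (B,hash)→1640, (C,hash)→1740, (B,merge)→4990, (B,nl_idx)→5540, (C,merge)→6040, (B,nl)→20640 …(+1); best=1640 via (B,hash)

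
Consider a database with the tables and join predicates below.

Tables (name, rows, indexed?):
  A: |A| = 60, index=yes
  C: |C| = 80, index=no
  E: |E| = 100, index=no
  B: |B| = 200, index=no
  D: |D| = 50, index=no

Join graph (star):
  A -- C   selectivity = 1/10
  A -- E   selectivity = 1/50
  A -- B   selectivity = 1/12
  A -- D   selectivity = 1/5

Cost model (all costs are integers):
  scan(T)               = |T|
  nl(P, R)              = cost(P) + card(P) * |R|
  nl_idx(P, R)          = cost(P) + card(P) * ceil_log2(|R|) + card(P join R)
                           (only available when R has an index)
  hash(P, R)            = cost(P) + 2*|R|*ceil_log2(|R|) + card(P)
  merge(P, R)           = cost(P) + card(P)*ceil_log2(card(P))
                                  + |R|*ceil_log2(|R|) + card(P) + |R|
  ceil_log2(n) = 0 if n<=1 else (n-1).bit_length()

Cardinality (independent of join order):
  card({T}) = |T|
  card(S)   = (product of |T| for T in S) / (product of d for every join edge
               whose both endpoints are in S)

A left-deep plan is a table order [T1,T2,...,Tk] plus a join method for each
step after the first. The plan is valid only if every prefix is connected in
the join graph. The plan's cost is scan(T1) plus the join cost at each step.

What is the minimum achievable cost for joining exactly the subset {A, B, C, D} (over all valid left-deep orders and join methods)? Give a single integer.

9960

Selinger DP over subsets of {A,B,C,D}:
  {A}: scan cost=60, card=60
  {C}: scan cost=80, card=80
  {B}: scan cost=200, card=200
  {D}: scan cost=50, card=50
  {AC}: card=480; try (A,hash)→880, (A,nl_idx)→1040, (C,merge)→1120, (A,merge)→1140, (C,hash)→1240, (C,nl)→4860 …(+1); best=880 via (A,hash)
  {AB}: card=1000; try (A,hash)→1120, (B,merge)→2280, (A,nl_idx)→2400, (A,merge)→2420, (B,hash)→3320, (B,nl)→12060 …(+1); best=1120 via (A,hash)
  {AD}: card=600; try (D,hash)→720, (A,hash)→820, (A,merge)→820, (D,merge)→830, (A,nl_idx)→950, (A,nl)→3050 …(+1); best=720 via (D,hash)
  {ABC}: card=8000; try (C,hash)→3240, (B,hash)→4560, (B,merge)→7480, (C,merge)→12760, (C,nl)→81120, (B,nl)→96880; best=3240 via (C,hash)
  {ACD}: card=4800; try (D,hash)→1960, (C,hash)→2440, (D,merge)→6030, (C,merge)→7960, (D,nl)→24880, (C,nl)→48720; best=1960 via (D,hash)
  {ABD}: card=10000; try (D,hash)→2720, (B,hash)→4520, (B,merge)→9120, (D,merge)→12470, (D,nl)→51120, (B,nl)→120720; best=2720 via (D,hash)
  {ABCD}: card=80000; try (B,hash)→9960, (D,hash)→11840, (C,hash)→13840, (B,merge)→70960, (D,merge)→115590, (C,merge)→153360 …(+3); best=9960 via (B,hash)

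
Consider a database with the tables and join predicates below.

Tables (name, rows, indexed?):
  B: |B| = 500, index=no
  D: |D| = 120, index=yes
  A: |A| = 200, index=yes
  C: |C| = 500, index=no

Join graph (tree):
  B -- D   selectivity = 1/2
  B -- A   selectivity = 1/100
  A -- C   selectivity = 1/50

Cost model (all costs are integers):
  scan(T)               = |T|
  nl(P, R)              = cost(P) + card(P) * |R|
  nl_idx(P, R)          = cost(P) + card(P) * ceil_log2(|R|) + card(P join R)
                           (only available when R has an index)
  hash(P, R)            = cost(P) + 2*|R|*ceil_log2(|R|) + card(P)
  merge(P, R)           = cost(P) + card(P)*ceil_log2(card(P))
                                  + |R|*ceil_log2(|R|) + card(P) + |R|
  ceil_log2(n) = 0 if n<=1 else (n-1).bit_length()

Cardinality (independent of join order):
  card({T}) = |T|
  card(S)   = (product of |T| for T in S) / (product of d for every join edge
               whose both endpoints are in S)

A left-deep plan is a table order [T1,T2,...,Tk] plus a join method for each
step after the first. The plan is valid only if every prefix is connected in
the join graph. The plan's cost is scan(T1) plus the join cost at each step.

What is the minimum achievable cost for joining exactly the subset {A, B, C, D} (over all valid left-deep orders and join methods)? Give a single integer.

Selinger DP over subsets of {A,B,C,D}:
  {B}: scan cost=500, card=500
  {D}: scan cost=120, card=120
  {A}: scan cost=200, card=200
  {C}: scan cost=500, card=500
  {BD}: card=30000; try (D,hash)→2680, (B,merge)→6080, (D,merge)→6460, (B,hash)→9240, (D,nl_idx)→34000, (B,nl)→60120 …(+1); best=2680 via (D,hash)
  {AB}: card=1000; try (A,hash)→4200, (A,nl_idx)→5500, (B,merge)→7000, (A,merge)→7300, (B,hash)→9400, (B,nl)→100200 …(+1); best=4200 via (A,hash)
  {AC}: card=2000; try (A,hash)→4200, (A,nl_idx)→6500, (C,merge)→7000, (A,merge)→7300, (C,hash)→9400, (C,nl)→100200 …(+1); best=4200 via (A,hash)
  {ABD}: card=60000; try (D,hash)→6880, (D,merge)→16160, (A,hash)→35880, (D,nl_idx)→71200, (D,nl)→124200, (A,nl_idx)→302680 …(+2); best=6880 via (D,hash)
  {ABC}: card=10000; try (C,hash)→14200, (B,hash)→15200, (C,merge)→20200, (B,merge)→33200, (C,nl)→504200, (B,nl)→1004200; best=14200 via (C,hash)
  {ABCD}: card=600000; try (D,hash)→25880, (C,hash)→75880, (D,merge)→165160, (D,nl_idx)→684200, (C,merge)→1031880, (D,nl)→1214200 …(+1); best=25880 via (D,hash)

25880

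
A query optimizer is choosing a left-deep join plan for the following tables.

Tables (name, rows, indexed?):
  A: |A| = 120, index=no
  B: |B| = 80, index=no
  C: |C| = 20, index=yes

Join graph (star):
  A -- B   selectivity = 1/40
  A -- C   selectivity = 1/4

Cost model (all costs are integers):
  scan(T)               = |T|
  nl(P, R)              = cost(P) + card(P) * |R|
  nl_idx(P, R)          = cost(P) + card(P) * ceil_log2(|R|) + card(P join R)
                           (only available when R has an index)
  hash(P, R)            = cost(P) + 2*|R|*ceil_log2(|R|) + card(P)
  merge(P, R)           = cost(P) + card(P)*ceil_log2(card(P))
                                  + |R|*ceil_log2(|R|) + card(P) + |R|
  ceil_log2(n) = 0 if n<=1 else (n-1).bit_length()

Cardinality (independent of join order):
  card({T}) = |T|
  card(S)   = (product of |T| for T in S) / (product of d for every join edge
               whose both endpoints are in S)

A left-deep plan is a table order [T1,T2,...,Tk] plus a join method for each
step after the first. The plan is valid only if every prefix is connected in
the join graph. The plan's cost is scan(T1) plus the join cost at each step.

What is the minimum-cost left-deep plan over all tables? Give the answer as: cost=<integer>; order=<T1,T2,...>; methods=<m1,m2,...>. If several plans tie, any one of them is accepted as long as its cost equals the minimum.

cost=1800; order=A,B,C; methods=hash,hash

Selinger DP (subsets sized 1..n):
  {A}: scan cost=120, card=120
  {B}: scan cost=80, card=80
  {C}: scan cost=20, card=20
  {AB}: card=240; try (B,hash)→1360, (A,merge)→1680, (B,merge)→1720, (A,hash)→1840, (A,nl)→9680, (B,nl)→9720; best=1360 via (B,hash)
  {AC}: card=600; try (C,hash)→440, (A,merge)→1100, (C,merge)→1200, (C,nl_idx)→1320, (A,hash)→1720, (A,nl)→2420 …(+1); best=440 via (C,hash)
  {ABC}: card=1200; try (C,hash)→1800, (B,hash)→2160, (C,merge)→3640, (C,nl_idx)→3760, (C,nl)→6160, (B,merge)→7680 …(+1); best=1800 via (C,hash)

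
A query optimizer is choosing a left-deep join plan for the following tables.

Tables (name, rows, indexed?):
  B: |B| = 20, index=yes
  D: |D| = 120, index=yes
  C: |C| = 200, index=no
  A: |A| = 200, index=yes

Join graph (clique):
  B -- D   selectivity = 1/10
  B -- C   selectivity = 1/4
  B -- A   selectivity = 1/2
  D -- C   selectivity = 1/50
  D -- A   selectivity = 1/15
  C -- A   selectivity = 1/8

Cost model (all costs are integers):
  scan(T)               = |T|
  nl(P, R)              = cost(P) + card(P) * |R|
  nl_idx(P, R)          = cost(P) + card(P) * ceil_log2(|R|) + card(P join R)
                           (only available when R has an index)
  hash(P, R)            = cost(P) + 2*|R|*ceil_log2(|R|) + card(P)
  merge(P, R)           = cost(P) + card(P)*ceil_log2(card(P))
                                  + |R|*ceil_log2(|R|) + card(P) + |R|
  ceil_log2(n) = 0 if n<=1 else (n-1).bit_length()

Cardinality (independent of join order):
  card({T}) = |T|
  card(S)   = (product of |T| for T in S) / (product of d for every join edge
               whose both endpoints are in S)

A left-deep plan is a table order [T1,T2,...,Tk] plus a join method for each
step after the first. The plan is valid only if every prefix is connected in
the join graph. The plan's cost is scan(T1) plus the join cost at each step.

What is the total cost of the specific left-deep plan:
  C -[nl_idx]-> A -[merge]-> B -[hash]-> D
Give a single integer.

step 1: scan C: cost=200, card=200
step 2: join A via nl_idx
    card(P join A) = 200*200/(8) = 5000
    cost = 200 + 200*8 + 5000 = 6800
step 3: join B via merge
    card(P join B) = 5000*20/(4*2) = 12500
    cost = 6800 + 5000*13 + 20*5 + 5000 + 20 = 76920
step 4: join D via hash
    card(P join D) = 12500*120/(10*50*15) = 200
    cost = 76920 + 2*120*7 + 12500 = 91100

91100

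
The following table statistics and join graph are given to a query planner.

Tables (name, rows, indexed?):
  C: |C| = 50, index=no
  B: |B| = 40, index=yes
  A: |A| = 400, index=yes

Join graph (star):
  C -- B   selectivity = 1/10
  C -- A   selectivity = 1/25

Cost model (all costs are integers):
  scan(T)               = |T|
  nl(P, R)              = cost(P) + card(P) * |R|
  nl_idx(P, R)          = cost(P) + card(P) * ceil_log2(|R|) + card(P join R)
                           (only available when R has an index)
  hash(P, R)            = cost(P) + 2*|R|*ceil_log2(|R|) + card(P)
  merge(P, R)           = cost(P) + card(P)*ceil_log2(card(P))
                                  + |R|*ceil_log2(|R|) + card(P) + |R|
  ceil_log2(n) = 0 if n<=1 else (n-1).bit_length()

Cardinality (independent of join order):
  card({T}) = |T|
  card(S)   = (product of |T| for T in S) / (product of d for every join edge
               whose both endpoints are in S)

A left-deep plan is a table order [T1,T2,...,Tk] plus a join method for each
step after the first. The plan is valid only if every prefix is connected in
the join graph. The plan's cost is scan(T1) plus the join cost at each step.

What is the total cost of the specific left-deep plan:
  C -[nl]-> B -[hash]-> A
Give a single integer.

step 1: scan C: cost=50, card=50
step 2: join B via nl
    card(P join B) = 50*40/(10) = 200
    cost = 50 + 50*40 = 2050
step 3: join A via hash
    card(P join A) = 200*400/(25) = 3200
    cost = 2050 + 2*400*9 + 200 = 9450

9450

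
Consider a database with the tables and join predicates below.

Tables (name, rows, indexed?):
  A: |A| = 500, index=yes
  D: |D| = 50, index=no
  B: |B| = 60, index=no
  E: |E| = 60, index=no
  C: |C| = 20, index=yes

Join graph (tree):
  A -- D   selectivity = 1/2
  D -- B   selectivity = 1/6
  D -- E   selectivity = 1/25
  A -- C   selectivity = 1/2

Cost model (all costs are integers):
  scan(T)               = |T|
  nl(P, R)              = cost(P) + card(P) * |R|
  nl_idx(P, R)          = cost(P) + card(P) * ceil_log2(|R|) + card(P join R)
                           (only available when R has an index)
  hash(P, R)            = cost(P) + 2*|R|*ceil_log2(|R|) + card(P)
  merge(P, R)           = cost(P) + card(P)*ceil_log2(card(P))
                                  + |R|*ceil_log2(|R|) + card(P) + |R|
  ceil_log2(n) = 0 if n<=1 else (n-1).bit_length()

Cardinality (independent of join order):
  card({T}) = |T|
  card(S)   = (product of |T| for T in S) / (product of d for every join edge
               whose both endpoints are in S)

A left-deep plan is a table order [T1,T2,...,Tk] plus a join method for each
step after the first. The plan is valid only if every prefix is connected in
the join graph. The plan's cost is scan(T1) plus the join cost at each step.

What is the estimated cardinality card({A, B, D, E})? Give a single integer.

Tables in S: A(500), B(60), D(50), E(60)
Edges inside S: A-D(d=2), D-B(d=6), D-E(d=25)
numerator = 500 * 60 * 50 * 60 = 90000000
denominator = 2 * 6 * 25 = 300
card(S) = 90000000 / 300 = 300000

300000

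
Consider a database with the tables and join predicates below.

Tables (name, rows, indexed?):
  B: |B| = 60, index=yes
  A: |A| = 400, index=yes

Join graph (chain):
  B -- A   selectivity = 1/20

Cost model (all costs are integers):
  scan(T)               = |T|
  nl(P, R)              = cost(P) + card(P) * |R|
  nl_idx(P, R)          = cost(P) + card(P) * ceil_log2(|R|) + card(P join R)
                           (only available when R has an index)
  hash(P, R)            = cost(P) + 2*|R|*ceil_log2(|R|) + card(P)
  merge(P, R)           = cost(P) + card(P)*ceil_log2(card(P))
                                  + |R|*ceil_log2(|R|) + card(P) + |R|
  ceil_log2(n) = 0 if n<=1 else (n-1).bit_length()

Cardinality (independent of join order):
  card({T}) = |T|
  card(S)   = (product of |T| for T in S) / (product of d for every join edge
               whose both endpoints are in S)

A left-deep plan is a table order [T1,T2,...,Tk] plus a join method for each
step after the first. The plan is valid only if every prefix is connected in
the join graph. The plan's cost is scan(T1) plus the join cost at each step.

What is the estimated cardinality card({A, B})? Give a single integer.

Tables in S: A(400), B(60)
Edges inside S: B-A(d=20)
numerator = 400 * 60 = 24000
denominator = 20 = 20
card(S) = 24000 / 20 = 1200

1200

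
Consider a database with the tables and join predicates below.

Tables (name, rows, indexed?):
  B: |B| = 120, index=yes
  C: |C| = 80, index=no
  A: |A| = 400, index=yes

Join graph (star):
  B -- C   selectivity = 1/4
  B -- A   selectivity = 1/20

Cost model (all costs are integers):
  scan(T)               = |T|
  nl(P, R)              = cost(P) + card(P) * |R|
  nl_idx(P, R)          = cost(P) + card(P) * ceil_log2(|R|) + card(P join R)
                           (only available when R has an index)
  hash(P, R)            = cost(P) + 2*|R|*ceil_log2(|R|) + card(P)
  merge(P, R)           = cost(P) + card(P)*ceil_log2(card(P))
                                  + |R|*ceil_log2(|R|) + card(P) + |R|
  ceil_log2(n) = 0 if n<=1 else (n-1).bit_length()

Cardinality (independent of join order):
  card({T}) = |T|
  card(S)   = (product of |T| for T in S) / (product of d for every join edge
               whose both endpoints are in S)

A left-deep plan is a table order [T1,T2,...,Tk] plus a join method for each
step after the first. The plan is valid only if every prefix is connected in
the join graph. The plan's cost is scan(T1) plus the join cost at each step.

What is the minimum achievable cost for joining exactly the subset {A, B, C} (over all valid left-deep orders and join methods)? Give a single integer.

Selinger DP over subsets of {A,B,C}:
  {B}: scan cost=120, card=120
  {C}: scan cost=80, card=80
  {A}: scan cost=400, card=400
  {BC}: card=2400; try (C,hash)→1360, (B,merge)→1680, (C,merge)→1720, (B,hash)→1840, (B,nl_idx)→3040, (B,nl)→9680 …(+1); best=1360 via (C,hash)
  {AB}: card=2400; try (B,hash)→2480, (A,nl_idx)→3600, (A,merge)→5080, (B,merge)→5360, (B,nl_idx)→5600, (A,hash)→7440 …(+2); best=2480 via (B,hash)
  {ABC}: card=48000; try (C,hash)→6000, (A,hash)→10960, (C,merge)→34320, (A,merge)→36560, (A,nl_idx)→70960, (C,nl)→194480 …(+1); best=6000 via (C,hash)

6000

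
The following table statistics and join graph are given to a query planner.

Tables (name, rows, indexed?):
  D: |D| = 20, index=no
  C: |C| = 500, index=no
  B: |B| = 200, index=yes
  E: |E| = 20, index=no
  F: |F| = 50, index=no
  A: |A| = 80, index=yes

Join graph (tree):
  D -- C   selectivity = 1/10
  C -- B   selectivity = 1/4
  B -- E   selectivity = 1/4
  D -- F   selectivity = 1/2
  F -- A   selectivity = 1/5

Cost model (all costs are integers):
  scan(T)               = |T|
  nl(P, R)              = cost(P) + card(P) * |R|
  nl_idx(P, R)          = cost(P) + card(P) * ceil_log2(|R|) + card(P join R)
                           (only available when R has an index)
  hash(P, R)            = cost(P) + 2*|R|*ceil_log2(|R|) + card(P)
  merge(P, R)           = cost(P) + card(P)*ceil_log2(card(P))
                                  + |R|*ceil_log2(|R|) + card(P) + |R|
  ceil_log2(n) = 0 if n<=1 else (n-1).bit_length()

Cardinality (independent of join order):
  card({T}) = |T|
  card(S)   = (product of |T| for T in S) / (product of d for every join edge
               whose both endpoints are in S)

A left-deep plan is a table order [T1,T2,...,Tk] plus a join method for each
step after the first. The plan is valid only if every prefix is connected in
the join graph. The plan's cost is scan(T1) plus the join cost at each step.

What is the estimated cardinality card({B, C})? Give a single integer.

Tables in S: B(200), C(500)
Edges inside S: C-B(d=4)
numerator = 200 * 500 = 100000
denominator = 4 = 4
card(S) = 100000 / 4 = 25000

25000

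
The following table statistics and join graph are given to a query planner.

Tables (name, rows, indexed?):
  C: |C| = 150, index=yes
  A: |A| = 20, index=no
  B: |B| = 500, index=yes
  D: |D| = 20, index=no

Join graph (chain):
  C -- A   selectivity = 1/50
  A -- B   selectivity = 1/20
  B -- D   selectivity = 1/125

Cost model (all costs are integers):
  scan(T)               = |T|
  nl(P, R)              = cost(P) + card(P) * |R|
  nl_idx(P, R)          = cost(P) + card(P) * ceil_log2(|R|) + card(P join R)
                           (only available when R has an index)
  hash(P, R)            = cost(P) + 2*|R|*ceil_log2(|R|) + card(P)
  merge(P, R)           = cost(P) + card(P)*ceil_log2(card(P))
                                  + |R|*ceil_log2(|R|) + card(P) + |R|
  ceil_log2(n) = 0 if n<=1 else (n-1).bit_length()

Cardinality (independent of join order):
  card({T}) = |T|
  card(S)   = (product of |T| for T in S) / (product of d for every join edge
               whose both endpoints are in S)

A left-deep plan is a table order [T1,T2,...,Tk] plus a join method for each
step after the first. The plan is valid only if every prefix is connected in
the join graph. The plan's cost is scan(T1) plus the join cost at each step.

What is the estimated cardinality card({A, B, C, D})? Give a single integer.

240

Tables in S: A(20), B(500), C(150), D(20)
Edges inside S: C-A(d=50), A-B(d=20), B-D(d=125)
numerator = 20 * 500 * 150 * 20 = 30000000
denominator = 50 * 20 * 125 = 125000
card(S) = 30000000 / 125000 = 240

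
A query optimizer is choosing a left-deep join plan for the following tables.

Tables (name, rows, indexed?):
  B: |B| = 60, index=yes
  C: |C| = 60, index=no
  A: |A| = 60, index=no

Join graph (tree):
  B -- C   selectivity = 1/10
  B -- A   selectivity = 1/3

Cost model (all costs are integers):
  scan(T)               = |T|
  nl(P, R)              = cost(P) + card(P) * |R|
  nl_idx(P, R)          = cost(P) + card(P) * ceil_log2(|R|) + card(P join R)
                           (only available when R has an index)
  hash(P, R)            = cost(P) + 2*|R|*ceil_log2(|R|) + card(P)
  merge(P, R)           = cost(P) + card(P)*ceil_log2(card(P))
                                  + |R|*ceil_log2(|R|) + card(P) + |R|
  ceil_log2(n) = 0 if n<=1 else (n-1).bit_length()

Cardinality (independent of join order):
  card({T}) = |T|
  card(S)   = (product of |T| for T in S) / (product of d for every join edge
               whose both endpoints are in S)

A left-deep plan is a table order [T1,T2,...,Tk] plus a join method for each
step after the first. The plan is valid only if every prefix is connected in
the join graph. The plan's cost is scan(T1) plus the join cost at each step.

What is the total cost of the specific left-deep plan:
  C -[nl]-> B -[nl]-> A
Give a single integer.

25260

step 1: scan C: cost=60, card=60
step 2: join B via nl
    card(P join B) = 60*60/(10) = 360
    cost = 60 + 60*60 = 3660
step 3: join A via nl
    card(P join A) = 360*60/(3) = 7200
    cost = 3660 + 360*60 = 25260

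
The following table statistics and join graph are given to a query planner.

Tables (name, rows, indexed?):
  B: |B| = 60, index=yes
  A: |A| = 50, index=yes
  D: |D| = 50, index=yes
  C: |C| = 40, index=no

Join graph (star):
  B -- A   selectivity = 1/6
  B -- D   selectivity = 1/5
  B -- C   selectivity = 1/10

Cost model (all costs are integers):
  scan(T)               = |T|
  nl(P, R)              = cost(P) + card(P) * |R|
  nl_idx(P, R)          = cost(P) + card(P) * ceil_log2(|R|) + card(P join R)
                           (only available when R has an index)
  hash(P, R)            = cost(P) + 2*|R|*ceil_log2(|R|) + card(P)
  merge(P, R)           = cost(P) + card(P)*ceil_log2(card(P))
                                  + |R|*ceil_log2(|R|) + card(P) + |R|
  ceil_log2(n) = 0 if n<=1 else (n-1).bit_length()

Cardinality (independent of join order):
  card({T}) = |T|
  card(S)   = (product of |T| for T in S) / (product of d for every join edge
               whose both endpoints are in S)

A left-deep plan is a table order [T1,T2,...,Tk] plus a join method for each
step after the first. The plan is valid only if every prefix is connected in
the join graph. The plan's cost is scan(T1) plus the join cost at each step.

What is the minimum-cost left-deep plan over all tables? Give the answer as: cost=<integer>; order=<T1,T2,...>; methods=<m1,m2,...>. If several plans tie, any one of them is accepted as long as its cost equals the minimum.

Selinger DP (subsets sized 1..n):
  {B}: scan cost=60, card=60
  {A}: scan cost=50, card=50
  {D}: scan cost=50, card=50
  {C}: scan cost=40, card=40
  {AB}: card=500; try (A,hash)→720, (B,hash)→820, (B,merge)→820, (A,merge)→830, (B,nl_idx)→850, (A,nl_idx)→920 …(+2); best=720 via (A,hash)
  {BD}: card=600; try (D,hash)→720, (B,hash)→820, (B,merge)→820, (D,merge)→830, (B,nl_idx)→950, (D,nl_idx)→1020 …(+2); best=720 via (D,hash)
  {BC}: card=240; try (B,nl_idx)→520, (C,hash)→600, (B,merge)→740, (C,merge)→760, (B,hash)→800, (B,nl)→2440 …(+1); best=520 via (B,nl_idx)
  {ABD}: card=5000; try (D,hash)→1820, (A,hash)→1920, (D,merge)→6070, (A,merge)→7670, (D,nl_idx)→8720, (A,nl_idx)→9320 …(+2); best=1820 via (D,hash)
  {ABC}: card=2000; try (A,hash)→1360, (C,hash)→1700, (A,merge)→3030, (A,nl_idx)→3960, (C,merge)→6000, (A,nl)→12520 …(+1); best=1360 via (A,hash)
  {BCD}: card=2400; try (D,hash)→1360, (C,hash)→1800, (D,merge)→3030, (D,nl_idx)→4360, (C,merge)→7600, (D,nl)→12520 …(+1); best=1360 via (D,hash)
  {ABCD}: card=20000; try (D,hash)→3960, (A,hash)→4360, (C,hash)→7300, (D,merge)→25710, (A,merge)→32910, (D,nl_idx)→33360 …(+5); best=3960 via (D,hash)

cost=3960; order=C,B,A,D; methods=nl_idx,hash,hash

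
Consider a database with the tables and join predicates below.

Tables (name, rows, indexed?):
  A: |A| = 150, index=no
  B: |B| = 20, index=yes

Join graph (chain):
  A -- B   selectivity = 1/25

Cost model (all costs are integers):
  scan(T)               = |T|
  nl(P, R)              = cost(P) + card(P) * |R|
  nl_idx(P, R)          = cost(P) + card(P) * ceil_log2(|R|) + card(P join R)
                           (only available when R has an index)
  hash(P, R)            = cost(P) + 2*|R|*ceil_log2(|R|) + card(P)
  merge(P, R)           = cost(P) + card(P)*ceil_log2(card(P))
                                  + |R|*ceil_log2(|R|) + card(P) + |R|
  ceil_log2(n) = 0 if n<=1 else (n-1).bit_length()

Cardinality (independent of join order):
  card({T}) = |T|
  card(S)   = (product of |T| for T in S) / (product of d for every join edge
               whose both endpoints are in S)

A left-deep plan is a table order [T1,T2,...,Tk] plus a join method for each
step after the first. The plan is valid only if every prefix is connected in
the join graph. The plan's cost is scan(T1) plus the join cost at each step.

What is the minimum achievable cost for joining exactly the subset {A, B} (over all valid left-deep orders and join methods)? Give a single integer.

Selinger DP over subsets of {A,B}:
  {A}: scan cost=150, card=150
  {B}: scan cost=20, card=20
  {AB}: card=120; try (B,hash)→500, (B,nl_idx)→1020, (A,merge)→1490, (B,merge)→1620, (A,hash)→2440, (A,nl)→3020 …(+1); best=500 via (B,hash)

500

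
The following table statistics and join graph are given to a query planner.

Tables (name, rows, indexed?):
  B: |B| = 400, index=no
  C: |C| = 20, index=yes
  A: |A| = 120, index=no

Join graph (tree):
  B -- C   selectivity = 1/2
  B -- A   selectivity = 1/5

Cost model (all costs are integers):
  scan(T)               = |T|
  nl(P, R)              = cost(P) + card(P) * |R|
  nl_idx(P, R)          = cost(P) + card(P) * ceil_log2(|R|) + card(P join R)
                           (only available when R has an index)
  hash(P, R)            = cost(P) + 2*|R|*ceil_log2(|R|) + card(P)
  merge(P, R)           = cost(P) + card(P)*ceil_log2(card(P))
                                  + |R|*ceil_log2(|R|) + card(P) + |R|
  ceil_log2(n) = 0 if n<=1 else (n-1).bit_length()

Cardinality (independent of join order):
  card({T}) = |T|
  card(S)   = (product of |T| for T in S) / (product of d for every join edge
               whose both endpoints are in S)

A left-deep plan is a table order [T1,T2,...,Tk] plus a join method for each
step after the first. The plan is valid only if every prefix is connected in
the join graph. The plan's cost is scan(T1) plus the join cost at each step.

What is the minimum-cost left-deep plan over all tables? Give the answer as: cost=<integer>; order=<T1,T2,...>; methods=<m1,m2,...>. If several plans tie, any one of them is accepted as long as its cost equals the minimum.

Selinger DP (subsets sized 1..n):
  {B}: scan cost=400, card=400
  {C}: scan cost=20, card=20
  {A}: scan cost=120, card=120
  {BC}: card=4000; try (C,hash)→1000, (B,merge)→4140, (C,merge)→4520, (C,nl_idx)→6400, (B,hash)→7240, (B,nl)→8020 …(+1); best=1000 via (C,hash)
  {AB}: card=9600; try (A,hash)→2480, (B,merge)→5080, (A,merge)→5360, (B,hash)→7440, (B,nl)→48120, (A,nl)→48400; best=2480 via (A,hash)
  {ABC}: card=96000; try (A,hash)→6680, (C,hash)→12280, (A,merge)→53960, (C,nl_idx)→146480, (C,merge)→146600, (C,nl)→194480 …(+1); best=6680 via (A,hash)

cost=6680; order=B,C,A; methods=hash,hash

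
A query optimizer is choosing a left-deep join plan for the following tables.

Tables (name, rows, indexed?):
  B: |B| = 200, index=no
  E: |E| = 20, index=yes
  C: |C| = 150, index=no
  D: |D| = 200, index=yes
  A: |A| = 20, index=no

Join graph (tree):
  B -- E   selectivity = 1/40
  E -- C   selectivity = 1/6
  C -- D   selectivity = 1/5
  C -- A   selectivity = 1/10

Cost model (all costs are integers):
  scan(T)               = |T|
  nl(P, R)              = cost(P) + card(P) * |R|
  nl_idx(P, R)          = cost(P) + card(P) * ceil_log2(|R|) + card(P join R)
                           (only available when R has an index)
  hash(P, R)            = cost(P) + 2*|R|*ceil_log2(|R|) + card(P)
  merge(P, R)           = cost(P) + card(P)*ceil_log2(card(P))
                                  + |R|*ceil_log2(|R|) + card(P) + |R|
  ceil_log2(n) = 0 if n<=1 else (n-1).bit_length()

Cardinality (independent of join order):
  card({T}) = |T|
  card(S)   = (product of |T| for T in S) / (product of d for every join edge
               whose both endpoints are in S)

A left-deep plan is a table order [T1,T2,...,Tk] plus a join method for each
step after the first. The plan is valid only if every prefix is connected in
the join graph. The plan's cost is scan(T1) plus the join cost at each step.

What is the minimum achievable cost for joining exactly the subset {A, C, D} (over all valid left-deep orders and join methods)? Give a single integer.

Selinger DP over subsets of {A,C,D}:
  {C}: scan cost=150, card=150
  {D}: scan cost=200, card=200
  {A}: scan cost=20, card=20
  {CD}: card=6000; try (C,hash)→2800, (D,merge)→3300, (C,merge)→3350, (D,hash)→3500, (D,nl_idx)→7350, (D,nl)→30150 …(+1); best=2800 via (C,hash)
  {AC}: card=300; try (A,hash)→500, (C,merge)→1490, (A,merge)→1620, (C,hash)→2440, (C,nl)→3020, (A,nl)→3150; best=500 via (A,hash)
  {ACD}: card=12000; try (D,hash)→4000, (D,merge)→5300, (A,hash)→9000, (D,nl_idx)→14900, (D,nl)→60500, (A,merge)→86920 …(+1); best=4000 via (D,hash)

4000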